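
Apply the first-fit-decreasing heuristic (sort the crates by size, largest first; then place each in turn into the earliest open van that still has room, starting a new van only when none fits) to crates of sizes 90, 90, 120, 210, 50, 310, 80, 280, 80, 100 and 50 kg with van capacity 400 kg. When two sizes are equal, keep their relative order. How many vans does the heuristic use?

Sorted descending: 310, 280, 210, 120, 100, 90, 90, 80, 80, 50, 50.
  310 → van 1 (new)  [load 310/400]
  280 → van 2 (new)  [load 280/400]
  210 → van 3 (new)  [load 210/400]
  120 → van 2  [load 400/400]
  100 → van 3  [load 310/400]
  90 → van 1  [load 400/400]
  90 → van 3  [load 400/400]
  80 → van 4 (new)  [load 80/400]
  80 → van 4  [load 160/400]
  50 → van 4  [load 210/400]
  50 → van 4  [load 260/400]
4 vans opened.

4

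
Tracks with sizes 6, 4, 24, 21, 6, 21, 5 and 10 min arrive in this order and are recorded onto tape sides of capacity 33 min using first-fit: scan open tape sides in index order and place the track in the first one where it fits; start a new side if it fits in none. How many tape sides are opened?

4

  6 → side 1 (new)  [load 6/33]
  4 → side 1  [load 10/33]
  24 → side 2 (new)  [load 24/33]
  21 → side 1  [load 31/33]
  6 → side 2  [load 30/33]
  21 → side 3 (new)  [load 21/33]
  5 → side 3  [load 26/33]
  10 → side 4 (new)  [load 10/33]
4 tape sides opened.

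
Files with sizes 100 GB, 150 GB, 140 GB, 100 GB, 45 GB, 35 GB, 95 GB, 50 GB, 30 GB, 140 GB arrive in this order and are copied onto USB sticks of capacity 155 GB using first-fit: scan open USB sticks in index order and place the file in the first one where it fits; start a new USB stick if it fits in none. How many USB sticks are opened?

7

  100 → USB stick 1 (new)  [load 100/155]
  150 → USB stick 2 (new)  [load 150/155]
  140 → USB stick 3 (new)  [load 140/155]
  100 → USB stick 4 (new)  [load 100/155]
  45 → USB stick 1  [load 145/155]
  35 → USB stick 4  [load 135/155]
  95 → USB stick 5 (new)  [load 95/155]
  50 → USB stick 5  [load 145/155]
  30 → USB stick 6 (new)  [load 30/155]
  140 → USB stick 7 (new)  [load 140/155]
7 USB sticks opened.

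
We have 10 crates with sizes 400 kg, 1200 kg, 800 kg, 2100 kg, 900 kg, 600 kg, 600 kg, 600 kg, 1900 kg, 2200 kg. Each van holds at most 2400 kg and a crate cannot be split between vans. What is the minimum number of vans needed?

5

Total = 2200 + 2100 + 1900 + 1200 + 900 + 800 + 600 + 600 + 600 + 400 = 11300 kg.
Lower bound: ⌈11300/2400⌉ = 5 vans.
A packing using 5 vans:
  van 1: 2200 = 2200
  van 2: 2100 = 2100
  van 3: 1900 + 400 = 2300
  van 4: 1200 + 600 + 600 = 2400
  van 5: 900 + 800 + 600 = 2300
This matches the lower bound, so 5 is optimal.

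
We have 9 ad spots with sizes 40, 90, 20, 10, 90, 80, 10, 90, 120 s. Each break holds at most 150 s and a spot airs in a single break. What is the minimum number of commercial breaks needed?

5

Total = 120 + 90 + 90 + 90 + 80 + 40 + 20 + 10 + 10 = 550 s.
Lower bound: ⌈550/150⌉ = 4 commercial breaks.
Also, 5 ad spots each exceed 75 s, and no two of those can share a break, so at least 5 commercial breaks are needed.
A packing using 5 commercial breaks:
  break 1: 120 + 20 + 10 = 150
  break 2: 90 + 40 + 10 = 140
  break 3: 90 = 90
  break 4: 90 = 90
  break 5: 80 = 80
This matches the lower bound, so 5 is optimal.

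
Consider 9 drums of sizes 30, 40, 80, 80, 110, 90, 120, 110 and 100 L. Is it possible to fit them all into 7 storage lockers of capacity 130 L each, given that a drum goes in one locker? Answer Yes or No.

A valid assignment using 7 storage lockers:
  locker 1: 120 = 120
  locker 2: 110 = 110
  locker 3: 110 = 110
  locker 4: 100 + 30 = 130
  locker 5: 90 + 40 = 130
  locker 6: 80 = 80
  locker 7: 80 = 80
Every load is within 130 L, so 7 storage lockers suffice.

Yes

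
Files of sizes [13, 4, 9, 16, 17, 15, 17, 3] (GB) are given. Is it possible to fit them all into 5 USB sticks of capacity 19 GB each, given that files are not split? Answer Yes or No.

Total = 94 GB; ⌈94/19⌉ = 5.
The bound of 5 does not rule out 5, but exhaustive search shows no assignment into 5 USB sticks of capacity 19 GB exists — the minimum is 6.

No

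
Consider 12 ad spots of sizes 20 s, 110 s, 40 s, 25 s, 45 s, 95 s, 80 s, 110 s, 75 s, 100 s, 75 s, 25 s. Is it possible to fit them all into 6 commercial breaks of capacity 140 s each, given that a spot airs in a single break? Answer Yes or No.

No

Total = 800 s; ⌈800/140⌉ = 6.
7 ad spots each exceed half the capacity and cannot share a break, forcing at least 7 commercial breaks.
At least 7 commercial breaks are required, but only 6 are allowed.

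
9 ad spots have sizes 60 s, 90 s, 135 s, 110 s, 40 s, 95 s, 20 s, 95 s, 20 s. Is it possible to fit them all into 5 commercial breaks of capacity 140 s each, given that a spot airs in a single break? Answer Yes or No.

No

Total = 665 s; ⌈665/140⌉ = 5.
The bound of 5 does not rule out 5, but exhaustive search shows no assignment into 5 commercial breaks of capacity 140 s exists — the minimum is 6.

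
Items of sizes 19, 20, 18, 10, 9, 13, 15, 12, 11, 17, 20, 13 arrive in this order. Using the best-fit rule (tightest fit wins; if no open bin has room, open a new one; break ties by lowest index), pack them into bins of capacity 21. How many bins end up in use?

  19 → bin 1 (new)  [load 19/21]
  20 → bin 2 (new)  [load 20/21]
  18 → bin 3 (new)  [load 18/21]
  10 → bin 4 (new)  [load 10/21]
  9 → bin 4  [load 19/21]
  13 → bin 5 (new)  [load 13/21]
  15 → bin 6 (new)  [load 15/21]
  12 → bin 7 (new)  [load 12/21]
  11 → bin 8 (new)  [load 11/21]
  17 → bin 9 (new)  [load 17/21]
  20 → bin 10 (new)  [load 20/21]
  13 → bin 11 (new)  [load 13/21]
11 bins opened.

11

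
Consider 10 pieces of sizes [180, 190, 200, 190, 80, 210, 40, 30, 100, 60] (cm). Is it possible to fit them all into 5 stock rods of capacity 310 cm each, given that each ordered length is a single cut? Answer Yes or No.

A valid assignment using 5 stock rods:
  stock rod 1: 210 + 100 = 310
  stock rod 2: 200 + 80 + 30 = 310
  stock rod 3: 190 + 60 + 40 = 290
  stock rod 4: 190 = 190
  stock rod 5: 180 = 180
Every load is within 310 cm, so 5 stock rods suffice.

Yes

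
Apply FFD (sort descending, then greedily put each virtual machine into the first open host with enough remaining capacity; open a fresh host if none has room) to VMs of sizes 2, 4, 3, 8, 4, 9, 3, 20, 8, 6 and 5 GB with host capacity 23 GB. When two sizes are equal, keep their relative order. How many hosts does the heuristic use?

Sorted descending: 20, 9, 8, 8, 6, 5, 4, 4, 3, 3, 2.
  20 → host 1 (new)  [load 20/23]
  9 → host 2 (new)  [load 9/23]
  8 → host 2  [load 17/23]
  8 → host 3 (new)  [load 8/23]
  6 → host 2  [load 23/23]
  5 → host 3  [load 13/23]
  4 → host 3  [load 17/23]
  4 → host 3  [load 21/23]
  3 → host 1  [load 23/23]
  3 → host 4 (new)  [load 3/23]
  2 → host 3  [load 23/23]
4 hosts opened.

4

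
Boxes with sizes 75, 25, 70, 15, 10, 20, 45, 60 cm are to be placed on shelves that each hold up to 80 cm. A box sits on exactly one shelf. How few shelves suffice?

Total = 75 + 70 + 60 + 45 + 25 + 20 + 15 + 10 = 320 cm.
Lower bound: ⌈320/80⌉ = 4 shelves.
A packing using 5 shelves:
  shelf 1: 75 = 75
  shelf 2: 70 + 10 = 80
  shelf 3: 60 + 20 = 80
  shelf 4: 45 + 25 = 70
  shelf 5: 15 = 15
No arrangement into 4 shelves stays within capacity, so 5 is optimal.

5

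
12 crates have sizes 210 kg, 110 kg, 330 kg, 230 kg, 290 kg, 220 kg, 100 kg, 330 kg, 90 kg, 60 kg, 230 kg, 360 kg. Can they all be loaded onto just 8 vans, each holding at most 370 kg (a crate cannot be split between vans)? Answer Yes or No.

Yes

A valid assignment using 8 vans:
  van 1: 360 = 360
  van 2: 330 = 330
  van 3: 330 = 330
  van 4: 290 + 60 = 350
  van 5: 230 + 110 = 340
  van 6: 230 + 100 = 330
  van 7: 220 + 90 = 310
  van 8: 210 = 210
Every load is within 370 kg, so 8 vans suffice.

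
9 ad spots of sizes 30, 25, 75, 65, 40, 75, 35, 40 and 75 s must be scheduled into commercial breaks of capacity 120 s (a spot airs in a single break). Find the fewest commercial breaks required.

Total = 75 + 75 + 75 + 65 + 40 + 40 + 35 + 30 + 25 = 460 s.
Lower bound: ⌈460/120⌉ = 4 commercial breaks.
A packing using 4 commercial breaks:
  break 1: 75 + 40 = 115
  break 2: 75 + 40 = 115
  break 3: 75 + 35 = 110
  break 4: 65 + 30 + 25 = 120
This matches the lower bound, so 4 is optimal.

4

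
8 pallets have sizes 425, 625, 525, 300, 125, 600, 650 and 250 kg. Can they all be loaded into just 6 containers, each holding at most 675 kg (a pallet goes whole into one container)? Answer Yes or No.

Yes

A valid assignment using 6 containers:
  container 1: 650 = 650
  container 2: 625 = 625
  container 3: 600 = 600
  container 4: 525 + 125 = 650
  container 5: 425 + 250 = 675
  container 6: 300 = 300
Every load is within 675 kg, so 6 containers suffice.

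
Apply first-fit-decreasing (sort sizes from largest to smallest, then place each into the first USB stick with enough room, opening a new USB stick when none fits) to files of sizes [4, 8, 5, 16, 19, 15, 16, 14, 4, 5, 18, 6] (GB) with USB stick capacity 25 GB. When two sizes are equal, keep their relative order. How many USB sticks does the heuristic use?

6

Sorted descending: 19, 18, 16, 16, 15, 14, 8, 6, 5, 5, 4, 4.
  19 → USB stick 1 (new)  [load 19/25]
  18 → USB stick 2 (new)  [load 18/25]
  16 → USB stick 3 (new)  [load 16/25]
  16 → USB stick 4 (new)  [load 16/25]
  15 → USB stick 5 (new)  [load 15/25]
  14 → USB stick 6 (new)  [load 14/25]
  8 → USB stick 3  [load 24/25]
  6 → USB stick 1  [load 25/25]
  5 → USB stick 2  [load 23/25]
  5 → USB stick 4  [load 21/25]
  4 → USB stick 4  [load 25/25]
  4 → USB stick 5  [load 19/25]
6 USB sticks opened.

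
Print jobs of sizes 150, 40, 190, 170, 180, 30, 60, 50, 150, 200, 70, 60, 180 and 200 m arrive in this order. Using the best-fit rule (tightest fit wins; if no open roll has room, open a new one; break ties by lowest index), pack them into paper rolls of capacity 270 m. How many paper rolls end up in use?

8

  150 → roll 1 (new)  [load 150/270]
  40 → roll 1  [load 190/270]
  190 → roll 2 (new)  [load 190/270]
  170 → roll 3 (new)  [load 170/270]
  180 → roll 4 (new)  [load 180/270]
  30 → roll 1  [load 220/270]
  60 → roll 2  [load 250/270]
  50 → roll 1  [load 270/270]
  150 → roll 5 (new)  [load 150/270]
  200 → roll 6 (new)  [load 200/270]
  70 → roll 6  [load 270/270]
  60 → roll 4  [load 240/270]
  180 → roll 7 (new)  [load 180/270]
  200 → roll 8 (new)  [load 200/270]
8 paper rolls opened.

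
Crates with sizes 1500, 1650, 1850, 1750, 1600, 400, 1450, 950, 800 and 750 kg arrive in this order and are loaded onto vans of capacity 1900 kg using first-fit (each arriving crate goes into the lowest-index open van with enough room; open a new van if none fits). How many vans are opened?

  1500 → van 1 (new)  [load 1500/1900]
  1650 → van 2 (new)  [load 1650/1900]
  1850 → van 3 (new)  [load 1850/1900]
  1750 → van 4 (new)  [load 1750/1900]
  1600 → van 5 (new)  [load 1600/1900]
  400 → van 1  [load 1900/1900]
  1450 → van 6 (new)  [load 1450/1900]
  950 → van 7 (new)  [load 950/1900]
  800 → van 7  [load 1750/1900]
  750 → van 8 (new)  [load 750/1900]
8 vans opened.

8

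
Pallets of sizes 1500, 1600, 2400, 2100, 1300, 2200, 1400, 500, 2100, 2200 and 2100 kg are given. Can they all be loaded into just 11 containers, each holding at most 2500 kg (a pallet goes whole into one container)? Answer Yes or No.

Yes

A valid assignment using 10 containers:
  container 1: 2400 = 2400
  container 2: 2200 = 2200
  container 3: 2200 = 2200
  container 4: 2100 = 2100
  container 5: 2100 = 2100
  container 6: 2100 = 2100
  container 7: 1600 + 500 = 2100
  container 8: 1500 = 1500
  container 9: 1400 = 1400
  container 10: 1300 = 1300
That uses only 10 ≤ 11, so 11 containers are enough.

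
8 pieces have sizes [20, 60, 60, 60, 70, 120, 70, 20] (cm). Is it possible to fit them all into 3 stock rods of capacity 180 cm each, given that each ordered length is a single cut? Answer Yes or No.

Yes

A valid assignment using 3 stock rods:
  stock rod 1: 120 + 60 = 180
  stock rod 2: 70 + 70 + 20 + 20 = 180
  stock rod 3: 60 + 60 = 120
Every load is within 180 cm, so 3 stock rods suffice.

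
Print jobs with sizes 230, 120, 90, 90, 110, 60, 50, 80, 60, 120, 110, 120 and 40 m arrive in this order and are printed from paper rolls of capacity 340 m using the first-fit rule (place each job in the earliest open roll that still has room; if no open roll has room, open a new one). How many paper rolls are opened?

5

  230 → roll 1 (new)  [load 230/340]
  120 → roll 2 (new)  [load 120/340]
  90 → roll 1  [load 320/340]
  90 → roll 2  [load 210/340]
  110 → roll 2  [load 320/340]
  60 → roll 3 (new)  [load 60/340]
  50 → roll 3  [load 110/340]
  80 → roll 3  [load 190/340]
  60 → roll 3  [load 250/340]
  120 → roll 4 (new)  [load 120/340]
  110 → roll 4  [load 230/340]
  120 → roll 5 (new)  [load 120/340]
  40 → roll 3  [load 290/340]
5 paper rolls opened.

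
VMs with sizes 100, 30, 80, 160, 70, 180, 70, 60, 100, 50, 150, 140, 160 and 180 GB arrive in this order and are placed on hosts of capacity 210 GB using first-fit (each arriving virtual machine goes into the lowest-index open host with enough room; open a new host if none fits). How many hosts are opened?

  100 → host 1 (new)  [load 100/210]
  30 → host 1  [load 130/210]
  80 → host 1  [load 210/210]
  160 → host 2 (new)  [load 160/210]
  70 → host 3 (new)  [load 70/210]
  180 → host 4 (new)  [load 180/210]
  70 → host 3  [load 140/210]
  60 → host 3  [load 200/210]
  100 → host 5 (new)  [load 100/210]
  50 → host 2  [load 210/210]
  150 → host 6 (new)  [load 150/210]
  140 → host 7 (new)  [load 140/210]
  160 → host 8 (new)  [load 160/210]
  180 → host 9 (new)  [load 180/210]
9 hosts opened.

9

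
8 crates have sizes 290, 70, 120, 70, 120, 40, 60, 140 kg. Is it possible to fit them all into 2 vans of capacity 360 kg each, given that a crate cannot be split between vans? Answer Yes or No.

No

Total = 910 kg; ⌈910/360⌉ = 3.
At least 3 vans are required, but only 2 are allowed.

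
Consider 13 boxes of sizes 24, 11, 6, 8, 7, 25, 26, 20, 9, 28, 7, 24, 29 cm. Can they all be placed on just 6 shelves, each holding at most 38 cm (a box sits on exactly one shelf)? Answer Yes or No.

Total = 224 cm; ⌈224/38⌉ = 6.
7 boxes each exceed half the capacity and cannot share a shelf, forcing at least 7 shelves.
At least 7 shelves are required, but only 6 are allowed.

No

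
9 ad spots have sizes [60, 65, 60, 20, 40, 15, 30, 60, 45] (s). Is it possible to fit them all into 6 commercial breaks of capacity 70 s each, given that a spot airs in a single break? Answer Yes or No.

Total = 395 s; ⌈395/70⌉ = 6.
The bound of 6 does not rule out 6, but exhaustive search shows no assignment into 6 commercial breaks of capacity 70 s exists — the minimum is 7.

No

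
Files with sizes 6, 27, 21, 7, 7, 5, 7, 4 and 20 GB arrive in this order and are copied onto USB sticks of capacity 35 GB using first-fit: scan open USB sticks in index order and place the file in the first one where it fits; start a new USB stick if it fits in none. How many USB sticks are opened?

4

  6 → USB stick 1 (new)  [load 6/35]
  27 → USB stick 1  [load 33/35]
  21 → USB stick 2 (new)  [load 21/35]
  7 → USB stick 2  [load 28/35]
  7 → USB stick 2  [load 35/35]
  5 → USB stick 3 (new)  [load 5/35]
  7 → USB stick 3  [load 12/35]
  4 → USB stick 3  [load 16/35]
  20 → USB stick 4 (new)  [load 20/35]
4 USB sticks opened.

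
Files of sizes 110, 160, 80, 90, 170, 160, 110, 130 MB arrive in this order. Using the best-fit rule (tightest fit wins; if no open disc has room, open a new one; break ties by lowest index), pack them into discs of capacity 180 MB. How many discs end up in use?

  110 → disc 1 (new)  [load 110/180]
  160 → disc 2 (new)  [load 160/180]
  80 → disc 3 (new)  [load 80/180]
  90 → disc 3  [load 170/180]
  170 → disc 4 (new)  [load 170/180]
  160 → disc 5 (new)  [load 160/180]
  110 → disc 6 (new)  [load 110/180]
  130 → disc 7 (new)  [load 130/180]
7 discs opened.

7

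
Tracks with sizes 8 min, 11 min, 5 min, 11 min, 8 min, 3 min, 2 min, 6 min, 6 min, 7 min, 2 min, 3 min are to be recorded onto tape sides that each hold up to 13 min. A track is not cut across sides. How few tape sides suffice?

6

Total = 11 + 11 + 8 + 8 + 7 + 6 + 6 + 5 + 3 + 3 + 2 + 2 = 72 min.
Lower bound: ⌈72/13⌉ = 6 tape sides.
A packing using 6 tape sides:
  side 1: 11 + 2 = 13
  side 2: 11 + 2 = 13
  side 3: 8 + 5 = 13
  side 4: 8 + 3 = 11
  side 5: 7 + 6 = 13
  side 6: 6 + 3 = 9
This matches the lower bound, so 6 is optimal.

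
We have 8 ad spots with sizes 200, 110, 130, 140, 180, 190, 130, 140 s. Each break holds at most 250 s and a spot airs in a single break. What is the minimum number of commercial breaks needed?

7

Total = 200 + 190 + 180 + 140 + 140 + 130 + 130 + 110 = 1220 s.
Lower bound: ⌈1220/250⌉ = 5 commercial breaks.
Also, 7 ad spots each exceed 125 s, and no two of those can share a break, so at least 7 commercial breaks are needed.
A packing using 7 commercial breaks:
  break 1: 200 = 200
  break 2: 190 = 190
  break 3: 180 = 180
  break 4: 140 + 110 = 250
  break 5: 140 = 140
  break 6: 130 = 130
  break 7: 130 = 130
This matches the lower bound, so 7 is optimal.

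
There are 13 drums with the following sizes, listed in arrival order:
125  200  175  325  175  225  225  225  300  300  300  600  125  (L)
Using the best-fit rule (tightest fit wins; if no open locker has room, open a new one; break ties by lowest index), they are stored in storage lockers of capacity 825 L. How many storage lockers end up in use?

  125 → locker 1 (new)  [load 125/825]
  200 → locker 1  [load 325/825]
  175 → locker 1  [load 500/825]
  325 → locker 1  [load 825/825]
  175 → locker 2 (new)  [load 175/825]
  225 → locker 2  [load 400/825]
  225 → locker 2  [load 625/825]
  225 → locker 3 (new)  [load 225/825]
  300 → locker 3  [load 525/825]
  300 → locker 3  [load 825/825]
  300 → locker 4 (new)  [load 300/825]
  600 → locker 5 (new)  [load 600/825]
  125 → locker 2  [load 750/825]
5 storage lockers opened.

5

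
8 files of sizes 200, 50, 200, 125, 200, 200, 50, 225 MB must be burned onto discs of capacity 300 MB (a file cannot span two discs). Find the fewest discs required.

Total = 225 + 200 + 200 + 200 + 200 + 125 + 50 + 50 = 1250 MB.
Lower bound: ⌈1250/300⌉ = 5 discs.
A packing using 6 discs:
  disc 1: 225 + 50 = 275
  disc 2: 200 + 50 = 250
  disc 3: 200 = 200
  disc 4: 200 = 200
  disc 5: 200 = 200
  disc 6: 125 = 125
No arrangement into 5 discs stays within capacity, so 6 is optimal.

6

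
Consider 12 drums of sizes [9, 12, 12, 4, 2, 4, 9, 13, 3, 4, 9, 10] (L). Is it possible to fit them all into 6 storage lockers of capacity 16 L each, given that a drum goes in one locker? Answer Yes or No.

No

Total = 91 L; ⌈91/16⌉ = 6.
7 drums each exceed half the capacity and cannot share a locker, forcing at least 7 storage lockers.
At least 7 storage lockers are required, but only 6 are allowed.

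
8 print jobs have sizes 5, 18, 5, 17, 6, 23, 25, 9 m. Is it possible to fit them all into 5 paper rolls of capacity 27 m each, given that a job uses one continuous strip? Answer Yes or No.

A valid assignment using 5 paper rolls:
  roll 1: 25 = 25
  roll 2: 23 = 23
  roll 3: 18 + 9 = 27
  roll 4: 17 + 6 = 23
  roll 5: 5 + 5 = 10
Every load is within 27 m, so 5 paper rolls suffice.

Yes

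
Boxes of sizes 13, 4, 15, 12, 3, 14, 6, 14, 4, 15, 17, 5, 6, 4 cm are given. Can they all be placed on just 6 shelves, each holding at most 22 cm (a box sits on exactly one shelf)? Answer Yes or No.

Total = 132 cm; ⌈132/22⌉ = 6.
7 boxes each exceed half the capacity and cannot share a shelf, forcing at least 7 shelves.
At least 7 shelves are required, but only 6 are allowed.

No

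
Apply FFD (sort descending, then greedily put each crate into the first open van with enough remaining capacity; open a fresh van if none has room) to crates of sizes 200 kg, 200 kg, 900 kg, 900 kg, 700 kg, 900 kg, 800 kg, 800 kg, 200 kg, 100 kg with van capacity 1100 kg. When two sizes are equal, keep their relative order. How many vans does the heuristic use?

6

Sorted descending: 900, 900, 900, 800, 800, 700, 200, 200, 200, 100.
  900 → van 1 (new)  [load 900/1100]
  900 → van 2 (new)  [load 900/1100]
  900 → van 3 (new)  [load 900/1100]
  800 → van 4 (new)  [load 800/1100]
  800 → van 5 (new)  [load 800/1100]
  700 → van 6 (new)  [load 700/1100]
  200 → van 1  [load 1100/1100]
  200 → van 2  [load 1100/1100]
  200 → van 3  [load 1100/1100]
  100 → van 4  [load 900/1100]
6 vans opened.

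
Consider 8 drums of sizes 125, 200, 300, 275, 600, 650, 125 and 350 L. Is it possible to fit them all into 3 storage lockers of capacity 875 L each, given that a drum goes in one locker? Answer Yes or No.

No

Total = 2625 L; ⌈2625/875⌉ = 3.
The bound of 3 does not rule out 3, but exhaustive search shows no assignment into 3 storage lockers of capacity 875 L exists — the minimum is 4.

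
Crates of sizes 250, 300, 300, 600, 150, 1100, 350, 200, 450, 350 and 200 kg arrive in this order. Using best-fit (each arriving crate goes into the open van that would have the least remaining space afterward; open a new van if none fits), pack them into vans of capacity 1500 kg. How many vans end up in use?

  250 → van 1 (new)  [load 250/1500]
  300 → van 1  [load 550/1500]
  300 → van 1  [load 850/1500]
  600 → van 1  [load 1450/1500]
  150 → van 2 (new)  [load 150/1500]
  1100 → van 2  [load 1250/1500]
  350 → van 3 (new)  [load 350/1500]
  200 → van 2  [load 1450/1500]
  450 → van 3  [load 800/1500]
  350 → van 3  [load 1150/1500]
  200 → van 3  [load 1350/1500]
3 vans opened.

3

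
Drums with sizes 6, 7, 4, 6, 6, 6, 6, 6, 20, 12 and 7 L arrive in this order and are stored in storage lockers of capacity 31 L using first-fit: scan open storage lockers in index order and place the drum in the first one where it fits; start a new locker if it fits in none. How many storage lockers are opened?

3

  6 → locker 1 (new)  [load 6/31]
  7 → locker 1  [load 13/31]
  4 → locker 1  [load 17/31]
  6 → locker 1  [load 23/31]
  6 → locker 1  [load 29/31]
  6 → locker 2 (new)  [load 6/31]
  6 → locker 2  [load 12/31]
  6 → locker 2  [load 18/31]
  20 → locker 3 (new)  [load 20/31]
  12 → locker 2  [load 30/31]
  7 → locker 3  [load 27/31]
3 storage lockers opened.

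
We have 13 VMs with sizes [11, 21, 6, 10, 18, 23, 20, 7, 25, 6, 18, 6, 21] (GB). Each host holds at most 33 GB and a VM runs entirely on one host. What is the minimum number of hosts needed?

7

Total = 25 + 23 + 21 + 21 + 20 + 18 + 18 + 11 + 10 + 7 + 6 + 6 + 6 = 192 GB.
Lower bound: ⌈192/33⌉ = 6 hosts.
Also, 7 VMs each exceed 33/2 GB, and no two of those can share a host, so at least 7 hosts are needed.
A packing using 7 hosts:
  host 1: 25 + 7 = 32
  host 2: 23 + 10 = 33
  host 3: 21 + 11 = 32
  host 4: 21 + 6 + 6 = 33
  host 5: 20 + 6 = 26
  host 6: 18 = 18
  host 7: 18 = 18
This matches the lower bound, so 7 is optimal.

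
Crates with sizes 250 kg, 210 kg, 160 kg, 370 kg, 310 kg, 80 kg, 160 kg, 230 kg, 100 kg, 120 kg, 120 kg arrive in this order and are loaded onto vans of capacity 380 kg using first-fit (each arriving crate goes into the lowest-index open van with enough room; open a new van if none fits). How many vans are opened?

  250 → van 1 (new)  [load 250/380]
  210 → van 2 (new)  [load 210/380]
  160 → van 2  [load 370/380]
  370 → van 3 (new)  [load 370/380]
  310 → van 4 (new)  [load 310/380]
  80 → van 1  [load 330/380]
  160 → van 5 (new)  [load 160/380]
  230 → van 6 (new)  [load 230/380]
  100 → van 5  [load 260/380]
  120 → van 5  [load 380/380]
  120 → van 6  [load 350/380]
6 vans opened.

6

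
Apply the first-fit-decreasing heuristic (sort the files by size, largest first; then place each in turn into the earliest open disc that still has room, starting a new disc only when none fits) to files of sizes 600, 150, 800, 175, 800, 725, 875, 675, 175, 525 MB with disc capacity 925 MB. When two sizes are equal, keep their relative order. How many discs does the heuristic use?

7

Sorted descending: 875, 800, 800, 725, 675, 600, 525, 175, 175, 150.
  875 → disc 1 (new)  [load 875/925]
  800 → disc 2 (new)  [load 800/925]
  800 → disc 3 (new)  [load 800/925]
  725 → disc 4 (new)  [load 725/925]
  675 → disc 5 (new)  [load 675/925]
  600 → disc 6 (new)  [load 600/925]
  525 → disc 7 (new)  [load 525/925]
  175 → disc 4  [load 900/925]
  175 → disc 5  [load 850/925]
  150 → disc 6  [load 750/925]
7 discs opened.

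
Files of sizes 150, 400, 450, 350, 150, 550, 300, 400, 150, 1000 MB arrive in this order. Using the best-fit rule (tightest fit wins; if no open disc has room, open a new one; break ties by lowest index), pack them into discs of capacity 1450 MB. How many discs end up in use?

  150 → disc 1 (new)  [load 150/1450]
  400 → disc 1  [load 550/1450]
  450 → disc 1  [load 1000/1450]
  350 → disc 1  [load 1350/1450]
  150 → disc 2 (new)  [load 150/1450]
  550 → disc 2  [load 700/1450]
  300 → disc 2  [load 1000/1450]
  400 → disc 2  [load 1400/1450]
  150 → disc 3 (new)  [load 150/1450]
  1000 → disc 3  [load 1150/1450]
3 discs opened.

3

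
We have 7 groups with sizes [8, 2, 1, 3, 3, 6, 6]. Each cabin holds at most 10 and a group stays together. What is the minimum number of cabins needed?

3

Total = 8 + 6 + 6 + 3 + 3 + 2 + 1 = 29.
Lower bound: ⌈29/10⌉ = 3 cabins.
A packing using 3 cabins:
  cabin 1: 8 + 2 = 10
  cabin 2: 6 + 3 + 1 = 10
  cabin 3: 6 + 3 = 9
This matches the lower bound, so 3 is optimal.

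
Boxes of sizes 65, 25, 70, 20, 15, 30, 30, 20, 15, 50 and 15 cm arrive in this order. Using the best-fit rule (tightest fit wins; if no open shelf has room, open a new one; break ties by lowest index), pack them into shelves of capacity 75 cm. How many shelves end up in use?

  65 → shelf 1 (new)  [load 65/75]
  25 → shelf 2 (new)  [load 25/75]
  70 → shelf 3 (new)  [load 70/75]
  20 → shelf 2  [load 45/75]
  15 → shelf 2  [load 60/75]
  30 → shelf 4 (new)  [load 30/75]
  30 → shelf 4  [load 60/75]
  20 → shelf 5 (new)  [load 20/75]
  15 → shelf 2  [load 75/75]
  50 → shelf 5  [load 70/75]
  15 → shelf 4  [load 75/75]
5 shelves opened.

5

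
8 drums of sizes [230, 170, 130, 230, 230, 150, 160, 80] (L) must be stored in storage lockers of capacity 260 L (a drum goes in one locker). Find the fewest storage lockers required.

Total = 230 + 230 + 230 + 170 + 160 + 150 + 130 + 80 = 1380 L.
Lower bound: ⌈1380/260⌉ = 6 storage lockers.
A packing using 7 storage lockers:
  locker 1: 230 = 230
  locker 2: 230 = 230
  locker 3: 230 = 230
  locker 4: 170 + 80 = 250
  locker 5: 160 = 160
  locker 6: 150 = 150
  locker 7: 130 = 130
No arrangement into 6 storage lockers stays within capacity, so 7 is optimal.

7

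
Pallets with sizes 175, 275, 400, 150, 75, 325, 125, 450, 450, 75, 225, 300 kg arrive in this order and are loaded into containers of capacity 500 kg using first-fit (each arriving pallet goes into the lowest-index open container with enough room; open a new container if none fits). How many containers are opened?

7

  175 → container 1 (new)  [load 175/500]
  275 → container 1  [load 450/500]
  400 → container 2 (new)  [load 400/500]
  150 → container 3 (new)  [load 150/500]
  75 → container 2  [load 475/500]
  325 → container 3  [load 475/500]
  125 → container 4 (new)  [load 125/500]
  450 → container 5 (new)  [load 450/500]
  450 → container 6 (new)  [load 450/500]
  75 → container 4  [load 200/500]
  225 → container 4  [load 425/500]
  300 → container 7 (new)  [load 300/500]
7 containers opened.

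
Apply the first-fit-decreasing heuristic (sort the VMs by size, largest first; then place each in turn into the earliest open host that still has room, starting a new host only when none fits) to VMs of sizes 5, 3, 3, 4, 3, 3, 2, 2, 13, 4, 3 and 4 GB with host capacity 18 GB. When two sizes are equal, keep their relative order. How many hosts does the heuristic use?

3

Sorted descending: 13, 5, 4, 4, 4, 3, 3, 3, 3, 3, 2, 2.
  13 → host 1 (new)  [load 13/18]
  5 → host 1  [load 18/18]
  4 → host 2 (new)  [load 4/18]
  4 → host 2  [load 8/18]
  4 → host 2  [load 12/18]
  3 → host 2  [load 15/18]
  3 → host 2  [load 18/18]
  3 → host 3 (new)  [load 3/18]
  3 → host 3  [load 6/18]
  3 → host 3  [load 9/18]
  2 → host 3  [load 11/18]
  2 → host 3  [load 13/18]
3 hosts opened.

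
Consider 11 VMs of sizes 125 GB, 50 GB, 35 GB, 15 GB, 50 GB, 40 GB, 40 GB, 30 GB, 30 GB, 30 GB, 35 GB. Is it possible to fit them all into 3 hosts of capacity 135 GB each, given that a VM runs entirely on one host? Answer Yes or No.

Total = 480 GB; ⌈480/135⌉ = 4.
At least 4 hosts are required, but only 3 are allowed.

No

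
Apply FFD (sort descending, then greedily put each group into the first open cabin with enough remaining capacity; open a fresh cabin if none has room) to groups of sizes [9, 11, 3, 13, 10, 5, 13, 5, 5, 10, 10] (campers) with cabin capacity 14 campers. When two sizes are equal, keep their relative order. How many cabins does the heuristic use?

Sorted descending: 13, 13, 11, 10, 10, 10, 9, 5, 5, 5, 3.
  13 → cabin 1 (new)  [load 13/14]
  13 → cabin 2 (new)  [load 13/14]
  11 → cabin 3 (new)  [load 11/14]
  10 → cabin 4 (new)  [load 10/14]
  10 → cabin 5 (new)  [load 10/14]
  10 → cabin 6 (new)  [load 10/14]
  9 → cabin 7 (new)  [load 9/14]
  5 → cabin 7  [load 14/14]
  5 → cabin 8 (new)  [load 5/14]
  5 → cabin 8  [load 10/14]
  3 → cabin 3  [load 14/14]
8 cabins opened.

8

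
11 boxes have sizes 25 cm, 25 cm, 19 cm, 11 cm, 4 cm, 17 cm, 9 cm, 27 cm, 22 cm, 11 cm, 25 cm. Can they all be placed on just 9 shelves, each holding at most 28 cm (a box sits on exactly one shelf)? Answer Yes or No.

Yes

A valid assignment using 8 shelves:
  shelf 1: 27 = 27
  shelf 2: 25 = 25
  shelf 3: 25 = 25
  shelf 4: 25 = 25
  shelf 5: 22 + 4 = 26
  shelf 6: 19 + 9 = 28
  shelf 7: 17 + 11 = 28
  shelf 8: 11 = 11
That uses only 8 ≤ 9, so 9 shelves are enough.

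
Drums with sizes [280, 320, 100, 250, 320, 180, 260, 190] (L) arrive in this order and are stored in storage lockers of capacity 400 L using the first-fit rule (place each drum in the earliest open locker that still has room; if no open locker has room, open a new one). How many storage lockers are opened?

6

  280 → locker 1 (new)  [load 280/400]
  320 → locker 2 (new)  [load 320/400]
  100 → locker 1  [load 380/400]
  250 → locker 3 (new)  [load 250/400]
  320 → locker 4 (new)  [load 320/400]
  180 → locker 5 (new)  [load 180/400]
  260 → locker 6 (new)  [load 260/400]
  190 → locker 5  [load 370/400]
6 storage lockers opened.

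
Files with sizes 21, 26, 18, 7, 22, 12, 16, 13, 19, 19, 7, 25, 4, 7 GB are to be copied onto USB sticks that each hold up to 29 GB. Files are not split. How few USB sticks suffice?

9

Total = 26 + 25 + 22 + 21 + 19 + 19 + 18 + 16 + 13 + 12 + 7 + 7 + 7 + 4 = 216 GB.
Lower bound: ⌈216/29⌉ = 8 USB sticks.
A packing using 9 USB sticks:
  USB stick 1: 26 = 26
  USB stick 2: 25 + 4 = 29
  USB stick 3: 22 + 7 = 29
  USB stick 4: 21 + 7 = 28
  USB stick 5: 19 + 7 = 26
  USB stick 6: 19 = 19
  USB stick 7: 18 = 18
  USB stick 8: 16 + 13 = 29
  USB stick 9: 12 = 12
No arrangement into 8 USB sticks stays within capacity, so 9 is optimal.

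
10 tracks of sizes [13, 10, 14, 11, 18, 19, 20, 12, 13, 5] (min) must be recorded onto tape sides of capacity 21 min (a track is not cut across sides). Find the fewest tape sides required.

Total = 20 + 19 + 18 + 14 + 13 + 13 + 12 + 11 + 10 + 5 = 135 min.
Lower bound: ⌈135/21⌉ = 7 tape sides.
Also, 8 tracks each exceed 21/2 min, and no two of those can share a side, so at least 8 tape sides are needed.
A packing using 8 tape sides:
  side 1: 20 = 20
  side 2: 19 = 19
  side 3: 18 = 18
  side 4: 14 + 5 = 19
  side 5: 13 = 13
  side 6: 13 = 13
  side 7: 12 = 12
  side 8: 11 + 10 = 21
This matches the lower bound, so 8 is optimal.

8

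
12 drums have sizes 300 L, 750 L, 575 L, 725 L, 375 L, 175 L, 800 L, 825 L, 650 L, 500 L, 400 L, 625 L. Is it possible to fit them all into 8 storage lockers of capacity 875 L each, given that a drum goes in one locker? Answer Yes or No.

No

Total = 6700 L; ⌈6700/875⌉ = 8.
The bound of 8 does not rule out 8, but exhaustive search shows no assignment into 8 storage lockers of capacity 875 L exists — the minimum is 9.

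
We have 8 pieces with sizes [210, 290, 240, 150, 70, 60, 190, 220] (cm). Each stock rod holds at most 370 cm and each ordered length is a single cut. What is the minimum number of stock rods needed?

5

Total = 290 + 240 + 220 + 210 + 190 + 150 + 70 + 60 = 1430 cm.
Lower bound: ⌈1430/370⌉ = 4 stock rods.
Also, 5 pieces each exceed 185 cm, and no two of those can share a stock rod, so at least 5 stock rods are needed.
A packing using 5 stock rods:
  stock rod 1: 290 + 70 = 360
  stock rod 2: 240 + 60 = 300
  stock rod 3: 220 + 150 = 370
  stock rod 4: 210 = 210
  stock rod 5: 190 = 190
This matches the lower bound, so 5 is optimal.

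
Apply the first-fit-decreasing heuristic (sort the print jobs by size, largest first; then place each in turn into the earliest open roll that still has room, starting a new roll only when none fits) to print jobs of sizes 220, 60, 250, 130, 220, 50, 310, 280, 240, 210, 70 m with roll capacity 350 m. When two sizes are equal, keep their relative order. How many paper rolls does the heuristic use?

Sorted descending: 310, 280, 250, 240, 220, 220, 210, 130, 70, 60, 50.
  310 → roll 1 (new)  [load 310/350]
  280 → roll 2 (new)  [load 280/350]
  250 → roll 3 (new)  [load 250/350]
  240 → roll 4 (new)  [load 240/350]
  220 → roll 5 (new)  [load 220/350]
  220 → roll 6 (new)  [load 220/350]
  210 → roll 7 (new)  [load 210/350]
  130 → roll 5  [load 350/350]
  70 → roll 2  [load 350/350]
  60 → roll 3  [load 310/350]
  50 → roll 4  [load 290/350]
7 paper rolls opened.

7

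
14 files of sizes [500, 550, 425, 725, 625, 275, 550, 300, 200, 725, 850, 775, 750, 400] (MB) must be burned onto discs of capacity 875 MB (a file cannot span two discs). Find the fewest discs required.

Total = 850 + 775 + 750 + 725 + 725 + 625 + 550 + 550 + 500 + 425 + 400 + 300 + 275 + 200 = 7650 MB.
Lower bound: ⌈7650/875⌉ = 9 discs.
A packing using 10 discs:
  disc 1: 850 = 850
  disc 2: 775 = 775
  disc 3: 750 = 750
  disc 4: 725 = 725
  disc 5: 725 = 725
  disc 6: 625 + 200 = 825
  disc 7: 550 + 300 = 850
  disc 8: 550 + 275 = 825
  disc 9: 500 = 500
  disc 10: 425 + 400 = 825
No arrangement into 9 discs stays within capacity, so 10 is optimal.

10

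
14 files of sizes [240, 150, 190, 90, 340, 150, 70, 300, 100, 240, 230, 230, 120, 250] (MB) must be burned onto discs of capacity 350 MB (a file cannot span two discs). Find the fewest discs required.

9

Total = 340 + 300 + 250 + 240 + 240 + 230 + 230 + 190 + 150 + 150 + 120 + 100 + 90 + 70 = 2700 MB.
Lower bound: ⌈2700/350⌉ = 8 discs.
A packing using 9 discs:
  disc 1: 340 = 340
  disc 2: 300 = 300
  disc 3: 250 + 100 = 350
  disc 4: 240 + 90 = 330
  disc 5: 240 + 70 = 310
  disc 6: 230 + 120 = 350
  disc 7: 230 = 230
  disc 8: 190 + 150 = 340
  disc 9: 150 = 150
No arrangement into 8 discs stays within capacity, so 9 is optimal.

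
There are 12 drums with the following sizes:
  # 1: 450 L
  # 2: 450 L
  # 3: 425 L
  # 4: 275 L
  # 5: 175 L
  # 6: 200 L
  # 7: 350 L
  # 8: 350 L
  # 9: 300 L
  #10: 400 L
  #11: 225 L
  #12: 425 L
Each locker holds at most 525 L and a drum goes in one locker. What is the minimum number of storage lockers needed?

9

Total = 450 + 450 + 425 + 425 + 400 + 350 + 350 + 300 + 275 + 225 + 200 + 175 = 4025 L.
Lower bound: ⌈4025/525⌉ = 8 storage lockers.
Also, 9 drums each exceed 525/2 L, and no two of those can share a locker, so at least 9 storage lockers are needed.
A packing using 9 storage lockers:
  locker 1: 450 = 450
  locker 2: 450 = 450
  locker 3: 425 = 425
  locker 4: 425 = 425
  locker 5: 400 = 400
  locker 6: 350 + 175 = 525
  locker 7: 350 = 350
  locker 8: 300 + 225 = 525
  locker 9: 275 + 200 = 475
This matches the lower bound, so 9 is optimal.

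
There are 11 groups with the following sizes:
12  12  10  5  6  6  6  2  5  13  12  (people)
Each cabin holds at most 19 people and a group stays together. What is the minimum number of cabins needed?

Total = 13 + 12 + 12 + 12 + 10 + 6 + 6 + 6 + 5 + 5 + 2 = 89 people.
Lower bound: ⌈89/19⌉ = 5 cabins.
A packing using 5 cabins:
  cabin 1: 13 + 6 = 19
  cabin 2: 12 + 6 = 18
  cabin 3: 12 + 6 = 18
  cabin 4: 12 + 5 + 2 = 19
  cabin 5: 10 + 5 = 15
This matches the lower bound, so 5 is optimal.

5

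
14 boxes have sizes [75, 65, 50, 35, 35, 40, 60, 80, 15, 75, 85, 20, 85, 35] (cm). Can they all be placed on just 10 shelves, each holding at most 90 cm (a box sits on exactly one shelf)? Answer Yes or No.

A valid assignment using 10 shelves:
  shelf 1: 85 = 85
  shelf 2: 85 = 85
  shelf 3: 80 = 80
  shelf 4: 75 + 15 = 90
  shelf 5: 75 = 75
  shelf 6: 65 + 20 = 85
  shelf 7: 60 = 60
  shelf 8: 50 + 40 = 90
  shelf 9: 35 + 35 = 70
  shelf 10: 35 = 35
Every load is within 90 cm, so 10 shelves suffice.

Yes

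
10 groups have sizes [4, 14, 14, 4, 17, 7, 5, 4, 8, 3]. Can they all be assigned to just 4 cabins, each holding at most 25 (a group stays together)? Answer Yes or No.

Yes

A valid assignment using 4 cabins:
  cabin 1: 17 + 8 = 25
  cabin 2: 14 + 7 + 4 = 25
  cabin 3: 14 + 5 + 4 = 23
  cabin 4: 4 + 3 = 7
Every load is within 25, so 4 cabins suffice.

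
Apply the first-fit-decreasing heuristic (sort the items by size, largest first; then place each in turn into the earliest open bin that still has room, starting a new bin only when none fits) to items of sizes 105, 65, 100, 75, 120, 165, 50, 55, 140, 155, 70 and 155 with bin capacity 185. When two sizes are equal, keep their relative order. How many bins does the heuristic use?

8

Sorted descending: 165, 155, 155, 140, 120, 105, 100, 75, 70, 65, 55, 50.
  165 → bin 1 (new)  [load 165/185]
  155 → bin 2 (new)  [load 155/185]
  155 → bin 3 (new)  [load 155/185]
  140 → bin 4 (new)  [load 140/185]
  120 → bin 5 (new)  [load 120/185]
  105 → bin 6 (new)  [load 105/185]
  100 → bin 7 (new)  [load 100/185]
  75 → bin 6  [load 180/185]
  70 → bin 7  [load 170/185]
  65 → bin 5  [load 185/185]
  55 → bin 8 (new)  [load 55/185]
  50 → bin 8  [load 105/185]
8 bins opened.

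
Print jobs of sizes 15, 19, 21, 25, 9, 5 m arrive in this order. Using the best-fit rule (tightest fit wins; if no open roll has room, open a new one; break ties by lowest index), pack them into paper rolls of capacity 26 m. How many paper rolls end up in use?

4

  15 → roll 1 (new)  [load 15/26]
  19 → roll 2 (new)  [load 19/26]
  21 → roll 3 (new)  [load 21/26]
  25 → roll 4 (new)  [load 25/26]
  9 → roll 1  [load 24/26]
  5 → roll 3  [load 26/26]
4 paper rolls opened.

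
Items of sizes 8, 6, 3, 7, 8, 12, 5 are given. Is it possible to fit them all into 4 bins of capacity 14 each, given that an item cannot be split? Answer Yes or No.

Yes

A valid assignment using 4 bins:
  bin 1: 12 = 12
  bin 2: 8 + 6 = 14
  bin 3: 8 + 5 = 13
  bin 4: 7 + 3 = 10
Every load is within 14, so 4 bins suffice.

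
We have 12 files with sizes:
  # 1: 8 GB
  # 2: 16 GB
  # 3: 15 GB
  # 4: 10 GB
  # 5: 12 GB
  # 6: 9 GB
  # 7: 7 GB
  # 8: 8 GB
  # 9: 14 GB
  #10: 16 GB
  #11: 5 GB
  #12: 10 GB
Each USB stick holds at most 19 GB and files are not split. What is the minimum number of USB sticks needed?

8

Total = 16 + 16 + 15 + 14 + 12 + 10 + 10 + 9 + 8 + 8 + 7 + 5 = 130 GB.
Lower bound: ⌈130/19⌉ = 7 USB sticks.
A packing using 8 USB sticks:
  USB stick 1: 16 = 16
  USB stick 2: 16 = 16
  USB stick 3: 15 = 15
  USB stick 4: 14 + 5 = 19
  USB stick 5: 12 + 7 = 19
  USB stick 6: 10 + 9 = 19
  USB stick 7: 10 + 8 = 18
  USB stick 8: 8 = 8
No arrangement into 7 USB sticks stays within capacity, so 8 is optimal.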